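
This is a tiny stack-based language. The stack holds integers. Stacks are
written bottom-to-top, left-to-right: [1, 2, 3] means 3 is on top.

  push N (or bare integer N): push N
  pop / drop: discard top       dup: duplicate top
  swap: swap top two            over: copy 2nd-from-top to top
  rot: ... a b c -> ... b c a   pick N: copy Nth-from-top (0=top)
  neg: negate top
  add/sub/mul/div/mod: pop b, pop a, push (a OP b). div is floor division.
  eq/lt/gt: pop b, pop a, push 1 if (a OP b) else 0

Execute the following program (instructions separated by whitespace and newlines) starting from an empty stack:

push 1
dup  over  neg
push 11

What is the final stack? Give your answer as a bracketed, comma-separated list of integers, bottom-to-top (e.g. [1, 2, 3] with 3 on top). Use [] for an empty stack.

After 'push 1': [1]
After 'dup': [1, 1]
After 'over': [1, 1, 1]
After 'neg': [1, 1, -1]
After 'push 11': [1, 1, -1, 11]

Answer: [1, 1, -1, 11]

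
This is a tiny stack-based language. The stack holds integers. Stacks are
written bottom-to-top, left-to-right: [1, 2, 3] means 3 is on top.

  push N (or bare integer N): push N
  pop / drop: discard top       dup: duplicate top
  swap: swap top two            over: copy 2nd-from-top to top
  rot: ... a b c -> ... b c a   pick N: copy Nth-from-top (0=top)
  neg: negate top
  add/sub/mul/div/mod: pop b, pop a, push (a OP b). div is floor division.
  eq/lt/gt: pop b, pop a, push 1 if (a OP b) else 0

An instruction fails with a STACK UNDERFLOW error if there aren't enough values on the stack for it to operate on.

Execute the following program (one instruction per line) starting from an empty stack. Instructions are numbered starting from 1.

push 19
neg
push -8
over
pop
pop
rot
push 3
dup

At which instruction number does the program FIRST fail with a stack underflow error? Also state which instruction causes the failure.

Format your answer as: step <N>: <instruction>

Answer: step 7: rot

Derivation:
Step 1 ('push 19'): stack = [19], depth = 1
Step 2 ('neg'): stack = [-19], depth = 1
Step 3 ('push -8'): stack = [-19, -8], depth = 2
Step 4 ('over'): stack = [-19, -8, -19], depth = 3
Step 5 ('pop'): stack = [-19, -8], depth = 2
Step 6 ('pop'): stack = [-19], depth = 1
Step 7 ('rot'): needs 3 value(s) but depth is 1 — STACK UNDERFLOW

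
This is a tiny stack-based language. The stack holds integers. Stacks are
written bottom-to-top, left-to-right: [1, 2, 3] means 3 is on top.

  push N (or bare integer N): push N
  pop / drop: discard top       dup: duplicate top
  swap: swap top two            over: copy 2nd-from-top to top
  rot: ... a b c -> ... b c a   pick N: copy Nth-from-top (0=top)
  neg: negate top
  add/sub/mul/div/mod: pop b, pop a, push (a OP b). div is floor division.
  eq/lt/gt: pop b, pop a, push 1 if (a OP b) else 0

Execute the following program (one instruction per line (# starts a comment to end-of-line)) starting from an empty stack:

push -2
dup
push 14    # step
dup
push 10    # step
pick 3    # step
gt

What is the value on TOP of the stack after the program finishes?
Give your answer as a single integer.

Answer: 1

Derivation:
After 'push -2': [-2]
After 'dup': [-2, -2]
After 'push 14': [-2, -2, 14]
After 'dup': [-2, -2, 14, 14]
After 'push 10': [-2, -2, 14, 14, 10]
After 'pick 3': [-2, -2, 14, 14, 10, -2]
After 'gt': [-2, -2, 14, 14, 1]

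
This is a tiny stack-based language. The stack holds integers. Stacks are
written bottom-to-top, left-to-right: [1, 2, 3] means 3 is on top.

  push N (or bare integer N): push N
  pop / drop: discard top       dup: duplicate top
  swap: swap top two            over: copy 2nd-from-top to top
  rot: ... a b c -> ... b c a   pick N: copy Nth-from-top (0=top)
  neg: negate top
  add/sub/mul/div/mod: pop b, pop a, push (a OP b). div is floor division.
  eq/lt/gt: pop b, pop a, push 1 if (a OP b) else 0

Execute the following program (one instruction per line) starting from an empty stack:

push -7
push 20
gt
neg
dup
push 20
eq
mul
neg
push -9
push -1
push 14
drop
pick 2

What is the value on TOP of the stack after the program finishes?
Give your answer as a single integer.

After 'push -7': [-7]
After 'push 20': [-7, 20]
After 'gt': [0]
After 'neg': [0]
After 'dup': [0, 0]
After 'push 20': [0, 0, 20]
After 'eq': [0, 0]
After 'mul': [0]
After 'neg': [0]
After 'push -9': [0, -9]
After 'push -1': [0, -9, -1]
After 'push 14': [0, -9, -1, 14]
After 'drop': [0, -9, -1]
After 'pick 2': [0, -9, -1, 0]

Answer: 0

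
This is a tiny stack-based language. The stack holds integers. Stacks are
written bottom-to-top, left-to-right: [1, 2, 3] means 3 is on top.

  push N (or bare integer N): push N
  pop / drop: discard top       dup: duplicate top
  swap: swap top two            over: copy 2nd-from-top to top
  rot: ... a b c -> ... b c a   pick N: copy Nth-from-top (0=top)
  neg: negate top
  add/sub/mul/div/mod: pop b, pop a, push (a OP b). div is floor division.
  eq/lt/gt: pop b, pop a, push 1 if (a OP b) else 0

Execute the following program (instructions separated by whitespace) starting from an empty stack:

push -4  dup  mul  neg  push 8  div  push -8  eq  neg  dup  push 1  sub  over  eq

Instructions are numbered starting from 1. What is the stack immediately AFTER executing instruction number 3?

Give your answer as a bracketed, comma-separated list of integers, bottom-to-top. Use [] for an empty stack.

Step 1 ('push -4'): [-4]
Step 2 ('dup'): [-4, -4]
Step 3 ('mul'): [16]

Answer: [16]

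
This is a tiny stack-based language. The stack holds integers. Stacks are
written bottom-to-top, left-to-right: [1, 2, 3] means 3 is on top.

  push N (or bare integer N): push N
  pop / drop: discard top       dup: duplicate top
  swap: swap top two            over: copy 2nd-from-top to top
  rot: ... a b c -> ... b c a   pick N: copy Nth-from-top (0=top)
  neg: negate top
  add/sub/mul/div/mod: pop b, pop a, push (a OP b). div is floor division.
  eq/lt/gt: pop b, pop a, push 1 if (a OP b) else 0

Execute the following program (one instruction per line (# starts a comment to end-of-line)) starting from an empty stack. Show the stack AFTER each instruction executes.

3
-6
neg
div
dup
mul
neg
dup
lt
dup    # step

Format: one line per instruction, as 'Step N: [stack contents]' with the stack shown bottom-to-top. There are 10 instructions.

Step 1: [3]
Step 2: [3, -6]
Step 3: [3, 6]
Step 4: [0]
Step 5: [0, 0]
Step 6: [0]
Step 7: [0]
Step 8: [0, 0]
Step 9: [0]
Step 10: [0, 0]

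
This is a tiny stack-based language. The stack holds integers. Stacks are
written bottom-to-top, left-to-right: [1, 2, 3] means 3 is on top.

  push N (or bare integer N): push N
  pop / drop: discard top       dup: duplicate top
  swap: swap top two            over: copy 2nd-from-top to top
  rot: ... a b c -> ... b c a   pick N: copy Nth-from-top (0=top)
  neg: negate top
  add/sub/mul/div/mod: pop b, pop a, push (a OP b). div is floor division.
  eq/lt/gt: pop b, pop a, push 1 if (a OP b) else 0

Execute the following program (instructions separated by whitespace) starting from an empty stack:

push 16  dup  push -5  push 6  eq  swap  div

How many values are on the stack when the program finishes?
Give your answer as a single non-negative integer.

Answer: 2

Derivation:
After 'push 16': stack = [16] (depth 1)
After 'dup': stack = [16, 16] (depth 2)
After 'push -5': stack = [16, 16, -5] (depth 3)
After 'push 6': stack = [16, 16, -5, 6] (depth 4)
After 'eq': stack = [16, 16, 0] (depth 3)
After 'swap': stack = [16, 0, 16] (depth 3)
After 'div': stack = [16, 0] (depth 2)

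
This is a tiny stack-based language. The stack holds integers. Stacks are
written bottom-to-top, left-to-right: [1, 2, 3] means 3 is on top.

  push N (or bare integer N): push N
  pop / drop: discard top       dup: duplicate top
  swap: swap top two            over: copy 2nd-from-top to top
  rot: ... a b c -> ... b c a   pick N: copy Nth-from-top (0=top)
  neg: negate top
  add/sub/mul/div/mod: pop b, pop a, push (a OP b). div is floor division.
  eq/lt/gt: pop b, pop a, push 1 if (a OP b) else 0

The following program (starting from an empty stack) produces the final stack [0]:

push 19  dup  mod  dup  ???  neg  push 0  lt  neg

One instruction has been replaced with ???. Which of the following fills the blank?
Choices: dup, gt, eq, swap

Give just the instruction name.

Answer: gt

Derivation:
Stack before ???: [0, 0]
Stack after ???:  [0]
Checking each choice:
  dup: produces [0, 0, 0]
  gt: MATCH
  eq: produces [-1]
  swap: produces [0, 0]


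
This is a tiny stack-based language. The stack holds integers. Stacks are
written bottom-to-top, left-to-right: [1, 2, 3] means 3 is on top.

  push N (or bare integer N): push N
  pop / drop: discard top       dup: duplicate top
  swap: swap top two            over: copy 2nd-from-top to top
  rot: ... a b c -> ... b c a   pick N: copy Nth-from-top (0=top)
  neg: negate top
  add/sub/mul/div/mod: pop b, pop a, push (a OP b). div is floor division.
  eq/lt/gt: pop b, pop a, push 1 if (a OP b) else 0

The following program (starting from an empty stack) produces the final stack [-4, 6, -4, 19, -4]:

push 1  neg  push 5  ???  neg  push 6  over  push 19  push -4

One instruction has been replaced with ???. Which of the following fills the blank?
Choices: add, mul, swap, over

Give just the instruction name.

Stack before ???: [-1, 5]
Stack after ???:  [4]
Checking each choice:
  add: MATCH
  mul: produces [5, 6, 5, 19, -4]
  swap: produces [5, 1, 6, 1, 19, -4]
  over: produces [-1, 5, 1, 6, 1, 19, -4]


Answer: add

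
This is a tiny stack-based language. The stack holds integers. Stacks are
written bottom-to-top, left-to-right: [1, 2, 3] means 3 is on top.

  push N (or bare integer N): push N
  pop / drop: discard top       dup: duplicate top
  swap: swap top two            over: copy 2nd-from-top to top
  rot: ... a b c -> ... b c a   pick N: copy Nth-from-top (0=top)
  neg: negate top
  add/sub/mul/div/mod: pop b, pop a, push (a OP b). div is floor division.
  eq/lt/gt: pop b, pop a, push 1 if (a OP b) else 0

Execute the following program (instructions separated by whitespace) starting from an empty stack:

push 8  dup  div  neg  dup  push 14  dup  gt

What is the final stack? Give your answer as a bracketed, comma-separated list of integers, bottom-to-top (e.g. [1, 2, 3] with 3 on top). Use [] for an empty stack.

After 'push 8': [8]
After 'dup': [8, 8]
After 'div': [1]
After 'neg': [-1]
After 'dup': [-1, -1]
After 'push 14': [-1, -1, 14]
After 'dup': [-1, -1, 14, 14]
After 'gt': [-1, -1, 0]

Answer: [-1, -1, 0]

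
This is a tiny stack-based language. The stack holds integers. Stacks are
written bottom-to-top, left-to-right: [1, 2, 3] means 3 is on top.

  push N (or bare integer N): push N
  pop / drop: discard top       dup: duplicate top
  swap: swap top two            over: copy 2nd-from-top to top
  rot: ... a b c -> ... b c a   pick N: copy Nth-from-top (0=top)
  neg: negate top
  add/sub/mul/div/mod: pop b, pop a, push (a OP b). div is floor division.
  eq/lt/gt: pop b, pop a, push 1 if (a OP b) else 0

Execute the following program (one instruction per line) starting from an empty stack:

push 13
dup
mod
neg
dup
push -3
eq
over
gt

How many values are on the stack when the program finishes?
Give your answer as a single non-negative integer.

After 'push 13': stack = [13] (depth 1)
After 'dup': stack = [13, 13] (depth 2)
After 'mod': stack = [0] (depth 1)
After 'neg': stack = [0] (depth 1)
After 'dup': stack = [0, 0] (depth 2)
After 'push -3': stack = [0, 0, -3] (depth 3)
After 'eq': stack = [0, 0] (depth 2)
After 'over': stack = [0, 0, 0] (depth 3)
After 'gt': stack = [0, 0] (depth 2)

Answer: 2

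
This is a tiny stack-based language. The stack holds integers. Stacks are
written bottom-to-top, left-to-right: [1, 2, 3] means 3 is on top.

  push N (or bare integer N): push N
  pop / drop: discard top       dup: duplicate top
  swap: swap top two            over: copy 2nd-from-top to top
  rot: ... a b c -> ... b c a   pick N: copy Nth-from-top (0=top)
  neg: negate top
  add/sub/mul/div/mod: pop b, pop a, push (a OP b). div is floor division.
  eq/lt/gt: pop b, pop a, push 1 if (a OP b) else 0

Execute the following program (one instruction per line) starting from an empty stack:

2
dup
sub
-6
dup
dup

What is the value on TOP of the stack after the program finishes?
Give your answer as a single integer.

After 'push 2': [2]
After 'dup': [2, 2]
After 'sub': [0]
After 'push -6': [0, -6]
After 'dup': [0, -6, -6]
After 'dup': [0, -6, -6, -6]

Answer: -6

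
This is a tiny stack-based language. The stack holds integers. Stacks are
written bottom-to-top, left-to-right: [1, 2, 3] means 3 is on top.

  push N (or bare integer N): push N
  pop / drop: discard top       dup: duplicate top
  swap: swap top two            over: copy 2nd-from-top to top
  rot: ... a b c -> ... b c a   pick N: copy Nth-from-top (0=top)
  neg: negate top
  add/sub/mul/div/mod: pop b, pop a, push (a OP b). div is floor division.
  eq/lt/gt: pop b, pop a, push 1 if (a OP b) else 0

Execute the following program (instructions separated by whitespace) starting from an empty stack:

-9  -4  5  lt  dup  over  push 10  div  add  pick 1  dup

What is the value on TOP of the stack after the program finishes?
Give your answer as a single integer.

Answer: 1

Derivation:
After 'push -9': [-9]
After 'push -4': [-9, -4]
After 'push 5': [-9, -4, 5]
After 'lt': [-9, 1]
After 'dup': [-9, 1, 1]
After 'over': [-9, 1, 1, 1]
After 'push 10': [-9, 1, 1, 1, 10]
After 'div': [-9, 1, 1, 0]
After 'add': [-9, 1, 1]
After 'pick 1': [-9, 1, 1, 1]
After 'dup': [-9, 1, 1, 1, 1]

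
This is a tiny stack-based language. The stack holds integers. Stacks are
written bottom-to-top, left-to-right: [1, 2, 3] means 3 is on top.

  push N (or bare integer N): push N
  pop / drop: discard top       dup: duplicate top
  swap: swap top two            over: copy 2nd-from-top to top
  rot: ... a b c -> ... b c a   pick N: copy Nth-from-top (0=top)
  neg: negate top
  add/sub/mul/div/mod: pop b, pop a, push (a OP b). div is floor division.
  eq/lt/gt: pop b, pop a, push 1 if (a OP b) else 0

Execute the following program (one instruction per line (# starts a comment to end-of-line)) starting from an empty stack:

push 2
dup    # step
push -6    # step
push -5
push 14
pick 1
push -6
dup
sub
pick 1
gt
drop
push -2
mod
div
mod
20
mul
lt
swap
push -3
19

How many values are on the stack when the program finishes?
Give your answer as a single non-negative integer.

Answer: 5

Derivation:
After 'push 2': stack = [2] (depth 1)
After 'dup': stack = [2, 2] (depth 2)
After 'push -6': stack = [2, 2, -6] (depth 3)
After 'push -5': stack = [2, 2, -6, -5] (depth 4)
After 'push 14': stack = [2, 2, -6, -5, 14] (depth 5)
After 'pick 1': stack = [2, 2, -6, -5, 14, -5] (depth 6)
After 'push -6': stack = [2, 2, -6, -5, 14, -5, -6] (depth 7)
After 'dup': stack = [2, 2, -6, -5, 14, -5, -6, -6] (depth 8)
After 'sub': stack = [2, 2, -6, -5, 14, -5, 0] (depth 7)
After 'pick 1': stack = [2, 2, -6, -5, 14, -5, 0, -5] (depth 8)
  ...
After 'push -2': stack = [2, 2, -6, -5, 14, -5, -2] (depth 7)
After 'mod': stack = [2, 2, -6, -5, 14, -1] (depth 6)
After 'div': stack = [2, 2, -6, -5, -14] (depth 5)
After 'mod': stack = [2, 2, -6, -5] (depth 4)
After 'push 20': stack = [2, 2, -6, -5, 20] (depth 5)
After 'mul': stack = [2, 2, -6, -100] (depth 4)
After 'lt': stack = [2, 2, 0] (depth 3)
After 'swap': stack = [2, 0, 2] (depth 3)
After 'push -3': stack = [2, 0, 2, -3] (depth 4)
After 'push 19': stack = [2, 0, 2, -3, 19] (depth 5)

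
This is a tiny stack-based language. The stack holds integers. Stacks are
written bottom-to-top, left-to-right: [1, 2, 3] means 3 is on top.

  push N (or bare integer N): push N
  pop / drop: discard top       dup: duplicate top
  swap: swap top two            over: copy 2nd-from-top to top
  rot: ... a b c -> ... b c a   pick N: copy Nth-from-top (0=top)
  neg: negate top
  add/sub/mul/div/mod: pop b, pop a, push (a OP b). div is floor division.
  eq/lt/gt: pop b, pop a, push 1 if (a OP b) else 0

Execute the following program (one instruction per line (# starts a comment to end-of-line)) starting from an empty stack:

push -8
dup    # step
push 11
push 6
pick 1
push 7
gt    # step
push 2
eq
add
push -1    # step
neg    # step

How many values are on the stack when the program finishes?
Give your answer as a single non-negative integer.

Answer: 5

Derivation:
After 'push -8': stack = [-8] (depth 1)
After 'dup': stack = [-8, -8] (depth 2)
After 'push 11': stack = [-8, -8, 11] (depth 3)
After 'push 6': stack = [-8, -8, 11, 6] (depth 4)
After 'pick 1': stack = [-8, -8, 11, 6, 11] (depth 5)
After 'push 7': stack = [-8, -8, 11, 6, 11, 7] (depth 6)
After 'gt': stack = [-8, -8, 11, 6, 1] (depth 5)
After 'push 2': stack = [-8, -8, 11, 6, 1, 2] (depth 6)
After 'eq': stack = [-8, -8, 11, 6, 0] (depth 5)
After 'add': stack = [-8, -8, 11, 6] (depth 4)
After 'push -1': stack = [-8, -8, 11, 6, -1] (depth 5)
After 'neg': stack = [-8, -8, 11, 6, 1] (depth 5)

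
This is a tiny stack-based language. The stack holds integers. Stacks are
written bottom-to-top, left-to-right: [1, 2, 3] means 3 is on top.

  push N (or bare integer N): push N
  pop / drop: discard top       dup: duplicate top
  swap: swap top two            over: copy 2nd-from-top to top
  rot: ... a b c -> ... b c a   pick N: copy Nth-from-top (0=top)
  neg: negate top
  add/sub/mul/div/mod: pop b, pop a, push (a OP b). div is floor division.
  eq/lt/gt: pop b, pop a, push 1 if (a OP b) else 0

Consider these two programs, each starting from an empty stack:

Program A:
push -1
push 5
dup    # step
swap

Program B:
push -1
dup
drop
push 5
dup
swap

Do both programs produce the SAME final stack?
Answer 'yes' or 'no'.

Answer: yes

Derivation:
Program A trace:
  After 'push -1': [-1]
  After 'push 5': [-1, 5]
  After 'dup': [-1, 5, 5]
  After 'swap': [-1, 5, 5]
Program A final stack: [-1, 5, 5]

Program B trace:
  After 'push -1': [-1]
  After 'dup': [-1, -1]
  After 'drop': [-1]
  After 'push 5': [-1, 5]
  After 'dup': [-1, 5, 5]
  After 'swap': [-1, 5, 5]
Program B final stack: [-1, 5, 5]
Same: yes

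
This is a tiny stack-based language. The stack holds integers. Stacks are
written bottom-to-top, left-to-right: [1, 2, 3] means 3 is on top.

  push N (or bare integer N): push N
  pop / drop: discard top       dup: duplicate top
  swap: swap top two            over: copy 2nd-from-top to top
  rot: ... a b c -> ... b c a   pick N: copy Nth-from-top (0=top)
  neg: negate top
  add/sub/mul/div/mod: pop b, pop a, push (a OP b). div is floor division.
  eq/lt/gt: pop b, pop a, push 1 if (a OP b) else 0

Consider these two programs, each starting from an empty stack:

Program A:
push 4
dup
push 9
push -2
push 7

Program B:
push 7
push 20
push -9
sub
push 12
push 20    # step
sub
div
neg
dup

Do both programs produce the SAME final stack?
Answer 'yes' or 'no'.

Program A trace:
  After 'push 4': [4]
  After 'dup': [4, 4]
  After 'push 9': [4, 4, 9]
  After 'push -2': [4, 4, 9, -2]
  After 'push 7': [4, 4, 9, -2, 7]
Program A final stack: [4, 4, 9, -2, 7]

Program B trace:
  After 'push 7': [7]
  After 'push 20': [7, 20]
  After 'push -9': [7, 20, -9]
  After 'sub': [7, 29]
  After 'push 12': [7, 29, 12]
  After 'push 20': [7, 29, 12, 20]
  After 'sub': [7, 29, -8]
  After 'div': [7, -4]
  After 'neg': [7, 4]
  After 'dup': [7, 4, 4]
Program B final stack: [7, 4, 4]
Same: no

Answer: no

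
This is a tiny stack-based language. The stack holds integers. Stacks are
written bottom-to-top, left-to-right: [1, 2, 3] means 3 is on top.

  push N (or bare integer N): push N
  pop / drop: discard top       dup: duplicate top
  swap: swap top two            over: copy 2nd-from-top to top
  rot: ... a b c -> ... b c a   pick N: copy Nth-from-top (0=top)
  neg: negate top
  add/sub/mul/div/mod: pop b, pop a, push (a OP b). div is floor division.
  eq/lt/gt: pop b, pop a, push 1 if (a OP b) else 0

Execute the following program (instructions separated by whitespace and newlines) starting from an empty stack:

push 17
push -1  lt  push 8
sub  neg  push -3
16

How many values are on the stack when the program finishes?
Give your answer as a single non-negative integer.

After 'push 17': stack = [17] (depth 1)
After 'push -1': stack = [17, -1] (depth 2)
After 'lt': stack = [0] (depth 1)
After 'push 8': stack = [0, 8] (depth 2)
After 'sub': stack = [-8] (depth 1)
After 'neg': stack = [8] (depth 1)
After 'push -3': stack = [8, -3] (depth 2)
After 'push 16': stack = [8, -3, 16] (depth 3)

Answer: 3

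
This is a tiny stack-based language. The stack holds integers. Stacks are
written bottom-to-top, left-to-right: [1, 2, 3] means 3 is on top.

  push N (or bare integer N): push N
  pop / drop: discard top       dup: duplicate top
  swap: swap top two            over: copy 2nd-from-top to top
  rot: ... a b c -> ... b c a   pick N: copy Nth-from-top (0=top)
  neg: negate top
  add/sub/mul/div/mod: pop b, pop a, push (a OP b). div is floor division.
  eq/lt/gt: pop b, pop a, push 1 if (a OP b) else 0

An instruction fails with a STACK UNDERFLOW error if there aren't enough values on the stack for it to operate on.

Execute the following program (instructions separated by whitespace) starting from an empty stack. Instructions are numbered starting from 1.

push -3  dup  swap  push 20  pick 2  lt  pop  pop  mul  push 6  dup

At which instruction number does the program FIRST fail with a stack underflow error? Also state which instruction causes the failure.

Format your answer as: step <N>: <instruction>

Answer: step 9: mul

Derivation:
Step 1 ('push -3'): stack = [-3], depth = 1
Step 2 ('dup'): stack = [-3, -3], depth = 2
Step 3 ('swap'): stack = [-3, -3], depth = 2
Step 4 ('push 20'): stack = [-3, -3, 20], depth = 3
Step 5 ('pick 2'): stack = [-3, -3, 20, -3], depth = 4
Step 6 ('lt'): stack = [-3, -3, 0], depth = 3
Step 7 ('pop'): stack = [-3, -3], depth = 2
Step 8 ('pop'): stack = [-3], depth = 1
Step 9 ('mul'): needs 2 value(s) but depth is 1 — STACK UNDERFLOW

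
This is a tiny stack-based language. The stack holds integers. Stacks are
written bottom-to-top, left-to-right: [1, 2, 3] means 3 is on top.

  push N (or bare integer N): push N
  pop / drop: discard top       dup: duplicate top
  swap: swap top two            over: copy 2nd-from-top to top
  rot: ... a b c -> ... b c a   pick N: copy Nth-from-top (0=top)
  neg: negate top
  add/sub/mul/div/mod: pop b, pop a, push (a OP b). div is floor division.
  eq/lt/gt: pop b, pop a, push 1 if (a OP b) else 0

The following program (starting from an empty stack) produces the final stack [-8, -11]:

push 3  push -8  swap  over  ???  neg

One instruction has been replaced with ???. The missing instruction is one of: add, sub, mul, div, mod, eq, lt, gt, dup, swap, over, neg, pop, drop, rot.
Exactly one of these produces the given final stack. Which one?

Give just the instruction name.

Answer: sub

Derivation:
Stack before ???: [-8, 3, -8]
Stack after ???:  [-8, 11]
The instruction that transforms [-8, 3, -8] -> [-8, 11] is: sub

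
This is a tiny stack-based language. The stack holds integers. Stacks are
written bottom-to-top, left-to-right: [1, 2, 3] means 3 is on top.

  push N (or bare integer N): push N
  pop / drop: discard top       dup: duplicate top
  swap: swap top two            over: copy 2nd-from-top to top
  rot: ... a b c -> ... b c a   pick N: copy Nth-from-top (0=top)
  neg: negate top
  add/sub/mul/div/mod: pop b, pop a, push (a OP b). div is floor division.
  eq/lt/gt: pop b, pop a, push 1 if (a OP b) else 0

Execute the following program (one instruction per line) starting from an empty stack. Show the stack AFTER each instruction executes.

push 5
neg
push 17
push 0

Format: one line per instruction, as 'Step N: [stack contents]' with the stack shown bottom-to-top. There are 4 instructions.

Step 1: [5]
Step 2: [-5]
Step 3: [-5, 17]
Step 4: [-5, 17, 0]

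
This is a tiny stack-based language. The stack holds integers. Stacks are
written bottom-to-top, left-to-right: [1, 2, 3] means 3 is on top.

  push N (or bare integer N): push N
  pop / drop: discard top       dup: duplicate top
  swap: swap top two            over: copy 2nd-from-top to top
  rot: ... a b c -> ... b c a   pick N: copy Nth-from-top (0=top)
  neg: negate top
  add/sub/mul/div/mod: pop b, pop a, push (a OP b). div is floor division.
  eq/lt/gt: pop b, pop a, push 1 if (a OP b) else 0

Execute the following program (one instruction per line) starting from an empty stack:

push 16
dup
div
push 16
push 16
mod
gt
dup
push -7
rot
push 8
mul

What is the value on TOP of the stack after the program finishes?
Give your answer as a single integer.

Answer: 8

Derivation:
After 'push 16': [16]
After 'dup': [16, 16]
After 'div': [1]
After 'push 16': [1, 16]
After 'push 16': [1, 16, 16]
After 'mod': [1, 0]
After 'gt': [1]
After 'dup': [1, 1]
After 'push -7': [1, 1, -7]
After 'rot': [1, -7, 1]
After 'push 8': [1, -7, 1, 8]
After 'mul': [1, -7, 8]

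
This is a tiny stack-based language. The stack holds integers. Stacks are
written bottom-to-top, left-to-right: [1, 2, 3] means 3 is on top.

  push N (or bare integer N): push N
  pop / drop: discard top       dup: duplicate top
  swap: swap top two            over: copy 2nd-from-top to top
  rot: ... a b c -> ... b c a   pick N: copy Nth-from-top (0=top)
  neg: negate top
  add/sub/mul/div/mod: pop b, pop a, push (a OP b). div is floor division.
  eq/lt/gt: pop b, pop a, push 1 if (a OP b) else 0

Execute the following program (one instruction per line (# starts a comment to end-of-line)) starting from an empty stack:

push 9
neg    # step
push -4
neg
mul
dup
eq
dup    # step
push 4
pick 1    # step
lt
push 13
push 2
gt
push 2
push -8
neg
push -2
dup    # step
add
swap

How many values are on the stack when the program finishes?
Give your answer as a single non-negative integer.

After 'push 9': stack = [9] (depth 1)
After 'neg': stack = [-9] (depth 1)
After 'push -4': stack = [-9, -4] (depth 2)
After 'neg': stack = [-9, 4] (depth 2)
After 'mul': stack = [-36] (depth 1)
After 'dup': stack = [-36, -36] (depth 2)
After 'eq': stack = [1] (depth 1)
After 'dup': stack = [1, 1] (depth 2)
After 'push 4': stack = [1, 1, 4] (depth 3)
After 'pick 1': stack = [1, 1, 4, 1] (depth 4)
  ...
After 'push 13': stack = [1, 1, 0, 13] (depth 4)
After 'push 2': stack = [1, 1, 0, 13, 2] (depth 5)
After 'gt': stack = [1, 1, 0, 1] (depth 4)
After 'push 2': stack = [1, 1, 0, 1, 2] (depth 5)
After 'push -8': stack = [1, 1, 0, 1, 2, -8] (depth 6)
After 'neg': stack = [1, 1, 0, 1, 2, 8] (depth 6)
After 'push -2': stack = [1, 1, 0, 1, 2, 8, -2] (depth 7)
After 'dup': stack = [1, 1, 0, 1, 2, 8, -2, -2] (depth 8)
After 'add': stack = [1, 1, 0, 1, 2, 8, -4] (depth 7)
After 'swap': stack = [1, 1, 0, 1, 2, -4, 8] (depth 7)

Answer: 7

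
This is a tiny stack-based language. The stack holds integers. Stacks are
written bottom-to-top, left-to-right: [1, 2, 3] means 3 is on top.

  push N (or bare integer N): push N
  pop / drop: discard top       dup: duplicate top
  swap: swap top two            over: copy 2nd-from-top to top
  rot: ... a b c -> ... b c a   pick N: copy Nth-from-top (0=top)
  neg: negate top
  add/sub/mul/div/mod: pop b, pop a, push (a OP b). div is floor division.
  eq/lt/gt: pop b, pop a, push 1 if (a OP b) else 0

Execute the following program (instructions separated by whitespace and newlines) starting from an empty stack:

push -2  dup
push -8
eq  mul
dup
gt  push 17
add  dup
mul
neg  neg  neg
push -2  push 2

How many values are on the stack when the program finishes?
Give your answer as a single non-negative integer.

After 'push -2': stack = [-2] (depth 1)
After 'dup': stack = [-2, -2] (depth 2)
After 'push -8': stack = [-2, -2, -8] (depth 3)
After 'eq': stack = [-2, 0] (depth 2)
After 'mul': stack = [0] (depth 1)
After 'dup': stack = [0, 0] (depth 2)
After 'gt': stack = [0] (depth 1)
After 'push 17': stack = [0, 17] (depth 2)
After 'add': stack = [17] (depth 1)
After 'dup': stack = [17, 17] (depth 2)
After 'mul': stack = [289] (depth 1)
After 'neg': stack = [-289] (depth 1)
After 'neg': stack = [289] (depth 1)
After 'neg': stack = [-289] (depth 1)
After 'push -2': stack = [-289, -2] (depth 2)
After 'push 2': stack = [-289, -2, 2] (depth 3)

Answer: 3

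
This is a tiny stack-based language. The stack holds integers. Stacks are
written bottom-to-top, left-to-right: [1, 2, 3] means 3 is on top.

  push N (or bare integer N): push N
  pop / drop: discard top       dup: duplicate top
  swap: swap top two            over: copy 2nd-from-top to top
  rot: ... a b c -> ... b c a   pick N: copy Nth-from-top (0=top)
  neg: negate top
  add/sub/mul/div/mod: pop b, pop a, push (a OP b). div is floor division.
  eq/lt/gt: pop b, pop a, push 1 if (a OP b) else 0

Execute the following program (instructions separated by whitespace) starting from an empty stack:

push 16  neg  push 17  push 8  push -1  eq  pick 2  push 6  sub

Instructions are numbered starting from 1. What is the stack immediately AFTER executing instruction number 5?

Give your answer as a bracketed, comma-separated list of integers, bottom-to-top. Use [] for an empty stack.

Step 1 ('push 16'): [16]
Step 2 ('neg'): [-16]
Step 3 ('push 17'): [-16, 17]
Step 4 ('push 8'): [-16, 17, 8]
Step 5 ('push -1'): [-16, 17, 8, -1]

Answer: [-16, 17, 8, -1]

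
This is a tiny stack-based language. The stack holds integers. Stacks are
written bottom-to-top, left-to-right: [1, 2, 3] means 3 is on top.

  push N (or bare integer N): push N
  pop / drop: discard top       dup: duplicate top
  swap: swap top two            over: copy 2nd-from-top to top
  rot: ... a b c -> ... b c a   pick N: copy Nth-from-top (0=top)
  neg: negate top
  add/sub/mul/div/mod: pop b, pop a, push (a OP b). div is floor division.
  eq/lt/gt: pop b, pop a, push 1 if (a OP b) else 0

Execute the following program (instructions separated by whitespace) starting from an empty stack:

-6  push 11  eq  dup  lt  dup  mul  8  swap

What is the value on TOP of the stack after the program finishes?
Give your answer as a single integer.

Answer: 0

Derivation:
After 'push -6': [-6]
After 'push 11': [-6, 11]
After 'eq': [0]
After 'dup': [0, 0]
After 'lt': [0]
After 'dup': [0, 0]
After 'mul': [0]
After 'push 8': [0, 8]
After 'swap': [8, 0]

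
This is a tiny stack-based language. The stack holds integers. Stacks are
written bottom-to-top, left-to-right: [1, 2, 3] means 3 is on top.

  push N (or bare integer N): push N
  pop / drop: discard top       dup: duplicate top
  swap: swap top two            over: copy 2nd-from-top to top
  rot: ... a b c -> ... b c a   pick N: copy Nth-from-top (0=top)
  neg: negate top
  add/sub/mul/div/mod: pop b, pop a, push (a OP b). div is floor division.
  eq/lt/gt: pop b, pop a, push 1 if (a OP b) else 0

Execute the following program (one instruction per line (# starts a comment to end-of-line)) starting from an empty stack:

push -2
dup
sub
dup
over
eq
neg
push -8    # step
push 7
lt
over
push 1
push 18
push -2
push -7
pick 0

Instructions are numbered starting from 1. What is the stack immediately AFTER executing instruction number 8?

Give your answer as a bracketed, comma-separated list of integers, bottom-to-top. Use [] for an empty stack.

Answer: [0, -1, -8]

Derivation:
Step 1 ('push -2'): [-2]
Step 2 ('dup'): [-2, -2]
Step 3 ('sub'): [0]
Step 4 ('dup'): [0, 0]
Step 5 ('over'): [0, 0, 0]
Step 6 ('eq'): [0, 1]
Step 7 ('neg'): [0, -1]
Step 8 ('push -8'): [0, -1, -8]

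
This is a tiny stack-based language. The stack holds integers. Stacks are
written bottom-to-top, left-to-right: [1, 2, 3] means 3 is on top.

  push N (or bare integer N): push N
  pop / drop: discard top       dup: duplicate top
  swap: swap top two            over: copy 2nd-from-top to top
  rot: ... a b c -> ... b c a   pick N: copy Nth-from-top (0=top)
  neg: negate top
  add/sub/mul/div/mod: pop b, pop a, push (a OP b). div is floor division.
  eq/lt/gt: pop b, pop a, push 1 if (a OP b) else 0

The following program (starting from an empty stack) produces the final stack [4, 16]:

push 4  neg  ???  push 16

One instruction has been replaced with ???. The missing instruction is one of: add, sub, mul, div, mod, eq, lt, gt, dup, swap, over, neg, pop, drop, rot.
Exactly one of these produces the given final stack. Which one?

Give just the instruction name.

Stack before ???: [-4]
Stack after ???:  [4]
The instruction that transforms [-4] -> [4] is: neg

Answer: neg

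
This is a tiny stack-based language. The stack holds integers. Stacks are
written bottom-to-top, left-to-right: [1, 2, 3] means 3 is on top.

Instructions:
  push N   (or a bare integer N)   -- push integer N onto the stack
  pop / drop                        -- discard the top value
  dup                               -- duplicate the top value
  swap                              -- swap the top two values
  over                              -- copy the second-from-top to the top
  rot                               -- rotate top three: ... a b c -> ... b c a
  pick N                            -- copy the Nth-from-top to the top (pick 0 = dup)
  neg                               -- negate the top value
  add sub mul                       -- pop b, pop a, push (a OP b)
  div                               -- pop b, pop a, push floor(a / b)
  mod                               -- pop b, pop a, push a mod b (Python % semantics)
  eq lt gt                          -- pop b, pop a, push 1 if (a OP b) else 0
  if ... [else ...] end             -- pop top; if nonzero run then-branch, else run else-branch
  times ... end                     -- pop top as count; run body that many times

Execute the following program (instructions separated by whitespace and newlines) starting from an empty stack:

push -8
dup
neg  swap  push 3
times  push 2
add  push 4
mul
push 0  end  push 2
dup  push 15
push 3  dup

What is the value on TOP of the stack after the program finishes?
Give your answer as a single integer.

After 'push -8': [-8]
After 'dup': [-8, -8]
After 'neg': [-8, 8]
After 'swap': [8, -8]
After 'push 3': [8, -8, 3]
After 'times': [8, -8]
After 'push 2': [8, -8, 2]
After 'add': [8, -6]
After 'push 4': [8, -6, 4]
After 'mul': [8, -24]
  ...
After 'push 2': [8, -24, 8, 0, 2]
After 'add': [8, -24, 8, 2]
After 'push 4': [8, -24, 8, 2, 4]
After 'mul': [8, -24, 8, 8]
After 'push 0': [8, -24, 8, 8, 0]
After 'push 2': [8, -24, 8, 8, 0, 2]
After 'dup': [8, -24, 8, 8, 0, 2, 2]
After 'push 15': [8, -24, 8, 8, 0, 2, 2, 15]
After 'push 3': [8, -24, 8, 8, 0, 2, 2, 15, 3]
After 'dup': [8, -24, 8, 8, 0, 2, 2, 15, 3, 3]

Answer: 3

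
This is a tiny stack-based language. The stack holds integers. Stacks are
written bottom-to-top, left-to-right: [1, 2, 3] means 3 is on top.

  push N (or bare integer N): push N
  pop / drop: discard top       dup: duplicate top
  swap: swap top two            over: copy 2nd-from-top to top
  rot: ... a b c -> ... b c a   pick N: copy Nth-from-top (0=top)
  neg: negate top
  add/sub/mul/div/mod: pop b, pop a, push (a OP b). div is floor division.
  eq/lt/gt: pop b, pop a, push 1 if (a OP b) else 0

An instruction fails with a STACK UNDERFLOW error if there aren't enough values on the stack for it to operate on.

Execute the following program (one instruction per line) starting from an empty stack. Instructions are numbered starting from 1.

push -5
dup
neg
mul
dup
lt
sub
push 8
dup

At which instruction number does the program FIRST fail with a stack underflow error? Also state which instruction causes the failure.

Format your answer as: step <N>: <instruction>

Step 1 ('push -5'): stack = [-5], depth = 1
Step 2 ('dup'): stack = [-5, -5], depth = 2
Step 3 ('neg'): stack = [-5, 5], depth = 2
Step 4 ('mul'): stack = [-25], depth = 1
Step 5 ('dup'): stack = [-25, -25], depth = 2
Step 6 ('lt'): stack = [0], depth = 1
Step 7 ('sub'): needs 2 value(s) but depth is 1 — STACK UNDERFLOW

Answer: step 7: sub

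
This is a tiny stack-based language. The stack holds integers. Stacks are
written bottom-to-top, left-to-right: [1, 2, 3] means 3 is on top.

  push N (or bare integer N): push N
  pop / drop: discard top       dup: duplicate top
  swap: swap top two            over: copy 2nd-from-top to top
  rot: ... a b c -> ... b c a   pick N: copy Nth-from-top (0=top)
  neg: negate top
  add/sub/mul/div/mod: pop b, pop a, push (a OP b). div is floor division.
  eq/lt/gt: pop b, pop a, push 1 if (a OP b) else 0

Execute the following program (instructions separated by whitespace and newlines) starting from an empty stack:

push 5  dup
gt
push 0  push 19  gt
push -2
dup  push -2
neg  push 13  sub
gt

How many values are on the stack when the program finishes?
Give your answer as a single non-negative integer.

Answer: 4

Derivation:
After 'push 5': stack = [5] (depth 1)
After 'dup': stack = [5, 5] (depth 2)
After 'gt': stack = [0] (depth 1)
After 'push 0': stack = [0, 0] (depth 2)
After 'push 19': stack = [0, 0, 19] (depth 3)
After 'gt': stack = [0, 0] (depth 2)
After 'push -2': stack = [0, 0, -2] (depth 3)
After 'dup': stack = [0, 0, -2, -2] (depth 4)
After 'push -2': stack = [0, 0, -2, -2, -2] (depth 5)
After 'neg': stack = [0, 0, -2, -2, 2] (depth 5)
After 'push 13': stack = [0, 0, -2, -2, 2, 13] (depth 6)
After 'sub': stack = [0, 0, -2, -2, -11] (depth 5)
After 'gt': stack = [0, 0, -2, 1] (depth 4)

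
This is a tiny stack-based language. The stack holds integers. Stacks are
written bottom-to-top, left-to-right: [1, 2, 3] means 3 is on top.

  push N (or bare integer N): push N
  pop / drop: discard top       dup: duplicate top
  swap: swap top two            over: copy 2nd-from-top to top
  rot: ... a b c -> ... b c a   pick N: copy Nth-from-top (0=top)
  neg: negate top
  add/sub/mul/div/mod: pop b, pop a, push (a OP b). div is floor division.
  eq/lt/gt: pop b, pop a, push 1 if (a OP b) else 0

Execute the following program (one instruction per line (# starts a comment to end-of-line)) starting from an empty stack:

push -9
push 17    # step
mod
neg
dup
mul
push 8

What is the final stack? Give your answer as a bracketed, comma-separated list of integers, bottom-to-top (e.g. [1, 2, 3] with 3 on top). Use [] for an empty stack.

After 'push -9': [-9]
After 'push 17': [-9, 17]
After 'mod': [8]
After 'neg': [-8]
After 'dup': [-8, -8]
After 'mul': [64]
After 'push 8': [64, 8]

Answer: [64, 8]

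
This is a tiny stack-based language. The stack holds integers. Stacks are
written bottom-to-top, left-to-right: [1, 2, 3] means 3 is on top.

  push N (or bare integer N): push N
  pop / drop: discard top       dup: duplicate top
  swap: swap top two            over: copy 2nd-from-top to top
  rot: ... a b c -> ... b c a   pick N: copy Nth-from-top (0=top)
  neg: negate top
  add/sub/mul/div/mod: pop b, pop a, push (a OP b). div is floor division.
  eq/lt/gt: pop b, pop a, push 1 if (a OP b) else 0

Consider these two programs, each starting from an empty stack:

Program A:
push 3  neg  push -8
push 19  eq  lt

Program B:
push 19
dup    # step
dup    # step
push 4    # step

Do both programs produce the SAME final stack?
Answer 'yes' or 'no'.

Answer: no

Derivation:
Program A trace:
  After 'push 3': [3]
  After 'neg': [-3]
  After 'push -8': [-3, -8]
  After 'push 19': [-3, -8, 19]
  After 'eq': [-3, 0]
  After 'lt': [1]
Program A final stack: [1]

Program B trace:
  After 'push 19': [19]
  After 'dup': [19, 19]
  After 'dup': [19, 19, 19]
  After 'push 4': [19, 19, 19, 4]
Program B final stack: [19, 19, 19, 4]
Same: no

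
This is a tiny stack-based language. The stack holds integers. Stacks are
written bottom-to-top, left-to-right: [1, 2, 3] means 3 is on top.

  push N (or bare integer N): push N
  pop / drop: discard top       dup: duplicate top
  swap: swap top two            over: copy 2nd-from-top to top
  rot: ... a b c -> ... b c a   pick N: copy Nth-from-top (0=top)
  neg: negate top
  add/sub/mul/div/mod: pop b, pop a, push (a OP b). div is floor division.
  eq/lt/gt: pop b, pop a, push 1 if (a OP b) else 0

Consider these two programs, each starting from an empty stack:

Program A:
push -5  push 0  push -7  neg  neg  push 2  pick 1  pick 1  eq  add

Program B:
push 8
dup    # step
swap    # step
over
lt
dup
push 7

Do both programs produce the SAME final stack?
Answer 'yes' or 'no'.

Answer: no

Derivation:
Program A trace:
  After 'push -5': [-5]
  After 'push 0': [-5, 0]
  After 'push -7': [-5, 0, -7]
  After 'neg': [-5, 0, 7]
  After 'neg': [-5, 0, -7]
  After 'push 2': [-5, 0, -7, 2]
  After 'pick 1': [-5, 0, -7, 2, -7]
  After 'pick 1': [-5, 0, -7, 2, -7, 2]
  After 'eq': [-5, 0, -7, 2, 0]
  After 'add': [-5, 0, -7, 2]
Program A final stack: [-5, 0, -7, 2]

Program B trace:
  After 'push 8': [8]
  After 'dup': [8, 8]
  After 'swap': [8, 8]
  After 'over': [8, 8, 8]
  After 'lt': [8, 0]
  After 'dup': [8, 0, 0]
  After 'push 7': [8, 0, 0, 7]
Program B final stack: [8, 0, 0, 7]
Same: no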